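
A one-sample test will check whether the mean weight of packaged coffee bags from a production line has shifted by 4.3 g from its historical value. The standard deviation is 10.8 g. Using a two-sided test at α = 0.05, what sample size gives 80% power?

For a one-sample z-test, n = ((z_{α/2} + z_β)·σ/δ)².
z_{α/2} = 1.960 (two-sided α = 0.05); z_β = 0.842 (power 80% → β = 0.2).
n = (2.802 × 10.8 / 4.3)² = 49.53
Round up: n = 50.

50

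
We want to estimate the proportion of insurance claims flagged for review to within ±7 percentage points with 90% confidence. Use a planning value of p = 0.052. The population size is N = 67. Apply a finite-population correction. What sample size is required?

20

For a proportion with margin E = 0.07 at 90% confidence, z = 1.645.
n = p̂(1−p̂)(z/E)² = 0.052 × 0.948 × (1.645/0.07)² = 27.22 — call this n₀.
Finite-population correction with N = 67: n = n₀ / (1 + (n₀−1)/N) = 27.22 / 1.391 = 19.57
Round up: n = 20.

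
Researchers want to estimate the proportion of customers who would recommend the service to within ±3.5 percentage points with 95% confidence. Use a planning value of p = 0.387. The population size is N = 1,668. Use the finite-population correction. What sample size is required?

515

For a proportion with margin E = 0.035 at 95% confidence, z = 1.960.
n = p̂(1−p̂)(z/E)² = 0.387 × 0.613 × (1.960/0.035)² = 743.96 — call this n₀.
Finite-population correction with N = 1,668: n = n₀ / (1 + (n₀−1)/N) = 743.96 / 1.445 = 514.85
Round up: n = 515.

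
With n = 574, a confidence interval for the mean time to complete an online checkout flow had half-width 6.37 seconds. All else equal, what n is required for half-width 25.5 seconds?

36

Margin of error scales as 1/√n, so n₂ = n₁·(E₁/E₂)².
n₂ = 574 × (6.37/25.5)² = 574 × 0.0624 = 35.82
Round up: n₂ = 36.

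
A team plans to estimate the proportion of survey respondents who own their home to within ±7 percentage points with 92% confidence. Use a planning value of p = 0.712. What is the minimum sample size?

129

For a proportion with margin E = 0.07 at 92% confidence, z = 1.751.
n = p̂(1−p̂)(z/E)² = 0.712 × 0.288 × (1.751/0.07)² = 128.31
Round up: n = 129.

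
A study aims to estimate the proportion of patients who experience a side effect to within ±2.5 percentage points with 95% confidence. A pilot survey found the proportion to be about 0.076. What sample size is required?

For a proportion with margin E = 0.025 at 95% confidence, z = 1.960.
n = p̂(1−p̂)(z/E)² = 0.076 × 0.924 × (1.960/0.025)² = 431.64
Round up: n = 432.

n = 432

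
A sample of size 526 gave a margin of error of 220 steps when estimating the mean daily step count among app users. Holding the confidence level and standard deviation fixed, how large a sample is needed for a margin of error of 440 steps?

n = 132

Margin of error scales as 1/√n, so n₂ = n₁·(E₁/E₂)².
n₂ = 526 × (220/440)² = 526 × 0.25 = 131.50
Round up: n₂ = 132.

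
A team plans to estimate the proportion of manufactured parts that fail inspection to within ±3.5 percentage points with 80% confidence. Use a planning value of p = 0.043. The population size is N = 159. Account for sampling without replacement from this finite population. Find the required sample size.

For a proportion with margin E = 0.035 at 80% confidence, z = 1.282.
n = p̂(1−p̂)(z/E)² = 0.043 × 0.957 × (1.282/0.035)² = 55.21 — call this n₀.
Finite-population correction with N = 159: n = n₀ / (1 + (n₀−1)/N) = 55.21 / 1.341 = 41.17
Round up: n = 42.

n = 42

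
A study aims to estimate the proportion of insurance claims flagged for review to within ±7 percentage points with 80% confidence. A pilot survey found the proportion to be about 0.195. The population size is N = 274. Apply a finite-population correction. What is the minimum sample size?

For a proportion with margin E = 0.07 at 80% confidence, z = 1.282.
n = p̂(1−p̂)(z/E)² = 0.195 × 0.805 × (1.282/0.07)² = 52.65 — call this n₀.
Finite-population correction with N = 274: n = n₀ / (1 + (n₀−1)/N) = 52.65 / 1.189 = 44.28
Round up: n = 45.

n = 45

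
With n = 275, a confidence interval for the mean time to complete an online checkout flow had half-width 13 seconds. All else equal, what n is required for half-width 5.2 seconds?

1719

Margin of error scales as 1/√n, so n₂ = n₁·(E₁/E₂)².
n₂ = 275 × (13/5.2)² = 275 × 6.25 = 1718.75
Round up: n₂ = 1719.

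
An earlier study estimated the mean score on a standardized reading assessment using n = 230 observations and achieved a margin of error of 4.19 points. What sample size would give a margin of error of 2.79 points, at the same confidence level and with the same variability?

519

Margin of error scales as 1/√n, so n₂ = n₁·(E₁/E₂)².
n₂ = 230 × (4.19/2.79)² = 230 × 2.255 = 518.65
Round up: n₂ = 519.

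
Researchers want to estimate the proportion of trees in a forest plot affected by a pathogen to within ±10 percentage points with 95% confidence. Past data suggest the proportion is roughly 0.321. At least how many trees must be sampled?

84

For a proportion with margin E = 0.1 at 95% confidence, z = 1.960.
n = p̂(1−p̂)(z/E)² = 0.321 × 0.679 × (1.960/0.1)² = 83.73
Round up: n = 84.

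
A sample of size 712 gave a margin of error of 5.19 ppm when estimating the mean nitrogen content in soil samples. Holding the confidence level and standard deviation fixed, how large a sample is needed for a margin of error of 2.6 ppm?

2838

Margin of error scales as 1/√n, so n₂ = n₁·(E₁/E₂)².
n₂ = 712 × (5.19/2.6)² = 712 × 3.985 = 2837.32
Round up: n₂ = 2838.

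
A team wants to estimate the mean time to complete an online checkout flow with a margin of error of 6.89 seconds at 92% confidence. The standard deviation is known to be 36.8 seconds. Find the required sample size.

n = 88

For a mean, the margin of error is E = z·σ/√n, so n = (zσ/E)².
At 92% confidence, z = 1.751.
n = (1.751 × 36.8 / 6.89)² = 87.46
Round up: n = 88.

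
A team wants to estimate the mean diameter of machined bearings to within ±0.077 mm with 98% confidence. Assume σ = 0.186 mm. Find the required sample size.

n = 32

For a mean, the margin of error is E = z·σ/√n, so n = (zσ/E)².
At 98% confidence, z = 2.326.
n = (2.326 × 0.186 / 0.077)² = 31.57
Round up: n = 32.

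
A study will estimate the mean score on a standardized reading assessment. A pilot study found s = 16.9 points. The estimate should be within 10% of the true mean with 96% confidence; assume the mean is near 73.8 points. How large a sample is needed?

For a mean, the margin of error is E = z·σ/√n, so n = (zσ/E)².
At 96% confidence, z = 2.054.
E = 10% of 73.8 = 7.38 points.
n = (2.054 × 16.9 / 7.38)² = 22.12
Round up: n = 23.

23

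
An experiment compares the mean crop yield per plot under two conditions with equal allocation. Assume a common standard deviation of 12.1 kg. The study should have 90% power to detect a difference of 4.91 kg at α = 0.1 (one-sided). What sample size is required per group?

80 per group

For two equal groups, n per group = 2·((z_α + z_β)·σ/δ)².
z_α = 1.282; z_β = 1.282 (power 90%).
n = 2 × (2.564 × 12.1 / 4.91)² = 2 × 39.92 = 79.84
Round up: n = 80 per group.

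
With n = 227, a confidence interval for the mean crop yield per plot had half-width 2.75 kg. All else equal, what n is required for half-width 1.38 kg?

Margin of error scales as 1/√n, so n₂ = n₁·(E₁/E₂)².
n₂ = 227 × (2.75/1.38)² = 227 × 3.971 = 901.42
Round up: n₂ = 902.

902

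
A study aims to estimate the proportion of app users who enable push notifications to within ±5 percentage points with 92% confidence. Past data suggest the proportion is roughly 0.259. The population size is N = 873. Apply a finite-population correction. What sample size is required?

186

For a proportion with margin E = 0.05 at 92% confidence, z = 1.751.
n = p̂(1−p̂)(z/E)² = 0.259 × 0.741 × (1.751/0.05)² = 235.37 — call this n₀.
Finite-population correction with N = 873: n = n₀ / (1 + (n₀−1)/N) = 235.37 / 1.268 = 185.62
Round up: n = 186.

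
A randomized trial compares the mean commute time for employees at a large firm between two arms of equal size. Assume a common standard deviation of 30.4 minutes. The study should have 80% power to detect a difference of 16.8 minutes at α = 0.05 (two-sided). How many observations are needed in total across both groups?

For two equal groups, n per group = 2·((z_{α/2} + z_β)·σ/δ)².
z_{α/2} = 1.960; z_β = 0.842 (power 80%).
n = 2 × (2.802 × 30.4 / 16.8)² = 2 × 25.71 = 51.42
Round up: n = 52 per group.
Total across both groups: 2 × 52 = 104.

104 total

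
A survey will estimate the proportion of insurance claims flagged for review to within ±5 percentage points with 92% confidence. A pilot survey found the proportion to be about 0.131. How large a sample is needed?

140

For a proportion with margin E = 0.05 at 92% confidence, z = 1.751.
n = p̂(1−p̂)(z/E)² = 0.131 × 0.869 × (1.751/0.05)² = 139.61
Round up: n = 140.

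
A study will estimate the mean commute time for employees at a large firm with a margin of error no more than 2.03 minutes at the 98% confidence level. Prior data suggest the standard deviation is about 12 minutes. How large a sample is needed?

n = 190

For a mean, the margin of error is E = z·σ/√n, so n = (zσ/E)².
At 98% confidence, z = 2.326.
n = (2.326 × 12 / 2.03)² = 189.06
Round up: n = 190.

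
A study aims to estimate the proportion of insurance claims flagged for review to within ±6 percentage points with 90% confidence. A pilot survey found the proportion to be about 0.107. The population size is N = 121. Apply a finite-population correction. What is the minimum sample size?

46

For a proportion with margin E = 0.06 at 90% confidence, z = 1.645.
n = p̂(1−p̂)(z/E)² = 0.107 × 0.893 × (1.645/0.06)² = 71.82 — call this n₀.
Finite-population correction with N = 121: n = n₀ / (1 + (n₀−1)/N) = 71.82 / 1.585 = 45.31
Round up: n = 46.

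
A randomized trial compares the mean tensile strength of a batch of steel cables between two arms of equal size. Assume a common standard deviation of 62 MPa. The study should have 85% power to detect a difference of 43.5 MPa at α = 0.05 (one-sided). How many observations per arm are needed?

For two equal groups, n per group = 2·((z_α + z_β)·σ/δ)².
z_α = 1.645; z_β = 1.036 (power 85%).
n = 2 × (2.681 × 62 / 43.5)² = 2 × 14.60 = 29.20
Round up: n = 30 per group.

30 per group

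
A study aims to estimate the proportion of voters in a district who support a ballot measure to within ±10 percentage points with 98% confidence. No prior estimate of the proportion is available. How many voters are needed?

For a proportion with margin E = 0.1 at 98% confidence, z = 2.326.
With no prior estimate, use p = 0.5, which maximizes p(1−p) at 0.25.
n = 0.25 × (z/E)² = 0.25 × (2.326/0.1)² = 135.26
Round up: n = 136.

n = 136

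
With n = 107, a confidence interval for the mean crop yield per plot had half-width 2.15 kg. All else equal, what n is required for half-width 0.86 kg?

n = 669

Margin of error scales as 1/√n, so n₂ = n₁·(E₁/E₂)².
n₂ = 107 × (2.15/0.86)² = 107 × 6.25 = 668.75
Round up: n₂ = 669.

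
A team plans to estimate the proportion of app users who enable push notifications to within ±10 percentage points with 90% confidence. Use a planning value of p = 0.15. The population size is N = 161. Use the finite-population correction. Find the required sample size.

n = 29

For a proportion with margin E = 0.1 at 90% confidence, z = 1.645.
n = p̂(1−p̂)(z/E)² = 0.15 × 0.85 × (1.645/0.1)² = 34.50 — call this n₀.
Finite-population correction with N = 161: n = n₀ / (1 + (n₀−1)/N) = 34.50 / 1.208 = 28.56
Round up: n = 29.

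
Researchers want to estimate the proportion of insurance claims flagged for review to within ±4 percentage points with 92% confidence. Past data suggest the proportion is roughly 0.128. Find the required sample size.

n = 214

For a proportion with margin E = 0.04 at 92% confidence, z = 1.751.
n = p̂(1−p̂)(z/E)² = 0.128 × 0.872 × (1.751/0.04)² = 213.88
Round up: n = 214.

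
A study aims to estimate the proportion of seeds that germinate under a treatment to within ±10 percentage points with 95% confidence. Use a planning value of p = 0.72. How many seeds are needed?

For a proportion with margin E = 0.1 at 95% confidence, z = 1.960.
n = p̂(1−p̂)(z/E)² = 0.72 × 0.28 × (1.960/0.1)² = 77.45
Round up: n = 78.

78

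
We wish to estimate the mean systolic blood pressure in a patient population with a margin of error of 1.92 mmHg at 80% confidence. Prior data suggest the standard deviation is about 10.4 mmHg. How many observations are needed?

For a mean, the margin of error is E = z·σ/√n, so n = (zσ/E)².
At 80% confidence, z = 1.282.
n = (1.282 × 10.4 / 1.92)² = 48.22
Round up: n = 49.

n = 49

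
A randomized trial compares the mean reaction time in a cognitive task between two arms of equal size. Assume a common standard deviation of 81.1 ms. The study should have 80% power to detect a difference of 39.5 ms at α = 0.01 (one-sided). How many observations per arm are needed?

For two equal groups, n per group = 2·((z_α + z_β)·σ/δ)².
z_α = 2.326; z_β = 0.842 (power 80%).
n = 2 × (3.168 × 81.1 / 39.5)² = 2 × 42.31 = 84.62
Round up: n = 85 per group.

85 per group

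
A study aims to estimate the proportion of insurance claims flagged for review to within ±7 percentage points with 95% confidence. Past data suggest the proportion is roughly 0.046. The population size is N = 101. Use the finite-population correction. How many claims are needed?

26

For a proportion with margin E = 0.07 at 95% confidence, z = 1.960.
n = p̂(1−p̂)(z/E)² = 0.046 × 0.954 × (1.960/0.07)² = 34.41 — call this n₀.
Finite-population correction with N = 101: n = n₀ / (1 + (n₀−1)/N) = 34.41 / 1.331 = 25.85
Round up: n = 26.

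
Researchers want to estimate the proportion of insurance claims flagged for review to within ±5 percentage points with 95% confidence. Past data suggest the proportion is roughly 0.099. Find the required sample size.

For a proportion with margin E = 0.05 at 95% confidence, z = 1.960.
n = p̂(1−p̂)(z/E)² = 0.099 × 0.901 × (1.960/0.05)² = 137.07
Round up: n = 138.

n = 138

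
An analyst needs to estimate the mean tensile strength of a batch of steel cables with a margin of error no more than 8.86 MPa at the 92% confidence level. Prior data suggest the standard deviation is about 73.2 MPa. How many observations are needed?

n = 210

For a mean, the margin of error is E = z·σ/√n, so n = (zσ/E)².
At 92% confidence, z = 1.751.
n = (1.751 × 73.2 / 8.86)² = 209.28
Round up: n = 210.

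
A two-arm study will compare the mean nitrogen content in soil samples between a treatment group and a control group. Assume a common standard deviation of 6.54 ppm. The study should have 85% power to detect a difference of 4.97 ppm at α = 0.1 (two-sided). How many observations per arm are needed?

25 per group

For two equal groups, n per group = 2·((z_{α/2} + z_β)·σ/δ)².
z_{α/2} = 1.645; z_β = 1.036 (power 85%).
n = 2 × (2.681 × 6.54 / 4.97)² = 2 × 12.45 = 24.90
Round up: n = 25 per group.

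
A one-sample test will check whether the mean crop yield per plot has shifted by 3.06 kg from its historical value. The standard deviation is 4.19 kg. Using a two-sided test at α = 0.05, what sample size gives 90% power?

n = 20

For a one-sample z-test, n = ((z_{α/2} + z_β)·σ/δ)².
z_{α/2} = 1.960 (two-sided α = 0.05); z_β = 1.282 (power 90% → β = 0.1).
n = (3.242 × 4.19 / 3.06)² = 19.71
Round up: n = 20.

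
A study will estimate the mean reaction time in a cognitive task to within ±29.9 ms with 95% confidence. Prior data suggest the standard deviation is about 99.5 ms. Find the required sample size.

For a mean, the margin of error is E = z·σ/√n, so n = (zσ/E)².
At 95% confidence, z = 1.960.
n = (1.960 × 99.5 / 29.9)² = 42.54
Round up: n = 43.

43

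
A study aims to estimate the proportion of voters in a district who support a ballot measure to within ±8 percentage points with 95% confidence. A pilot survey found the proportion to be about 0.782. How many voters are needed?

n = 103

For a proportion with margin E = 0.08 at 95% confidence, z = 1.960.
n = p̂(1−p̂)(z/E)² = 0.782 × 0.218 × (1.960/0.08)² = 102.33
Round up: n = 103.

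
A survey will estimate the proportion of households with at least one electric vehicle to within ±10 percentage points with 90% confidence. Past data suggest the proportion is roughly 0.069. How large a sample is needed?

18

For a proportion with margin E = 0.1 at 90% confidence, z = 1.645.
n = p̂(1−p̂)(z/E)² = 0.069 × 0.931 × (1.645/0.1)² = 17.38
Round up: n = 18.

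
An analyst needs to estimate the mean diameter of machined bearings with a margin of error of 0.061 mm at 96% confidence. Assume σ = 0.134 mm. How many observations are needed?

n = 21

For a mean, the margin of error is E = z·σ/√n, so n = (zσ/E)².
At 96% confidence, z = 2.054.
n = (2.054 × 0.134 / 0.061)² = 20.36
Round up: n = 21.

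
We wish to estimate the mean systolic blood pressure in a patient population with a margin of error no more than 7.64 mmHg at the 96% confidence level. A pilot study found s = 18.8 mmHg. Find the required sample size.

For a mean, the margin of error is E = z·σ/√n, so n = (zσ/E)².
At 96% confidence, z = 2.054.
n = (2.054 × 18.8 / 7.64)² = 25.55
Round up: n = 26.

26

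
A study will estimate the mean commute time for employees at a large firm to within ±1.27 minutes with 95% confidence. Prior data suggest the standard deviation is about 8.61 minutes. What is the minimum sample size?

177

For a mean, the margin of error is E = z·σ/√n, so n = (zσ/E)².
At 95% confidence, z = 1.960.
n = (1.960 × 8.61 / 1.27)² = 176.57
Round up: n = 177.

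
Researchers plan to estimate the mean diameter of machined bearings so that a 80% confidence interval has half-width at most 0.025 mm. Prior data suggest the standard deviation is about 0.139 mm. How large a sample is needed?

For a mean, the margin of error is E = z·σ/√n, so n = (zσ/E)².
At 80% confidence, z = 1.282.
n = (1.282 × 0.139 / 0.025)² = 50.81
Round up: n = 51.

n = 51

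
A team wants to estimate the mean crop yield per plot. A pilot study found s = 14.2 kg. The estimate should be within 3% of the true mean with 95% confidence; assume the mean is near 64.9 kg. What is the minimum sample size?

For a mean, the margin of error is E = z·σ/√n, so n = (zσ/E)².
At 95% confidence, z = 1.960.
E = 3% of 64.9 = 1.947 kg.
n = (1.960 × 14.2 / 1.947)² = 204.34
Round up: n = 205.

205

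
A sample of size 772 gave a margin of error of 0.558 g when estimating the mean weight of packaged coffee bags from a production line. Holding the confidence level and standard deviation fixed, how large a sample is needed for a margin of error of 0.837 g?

n = 344

Margin of error scales as 1/√n, so n₂ = n₁·(E₁/E₂)².
n₂ = 772 × (0.558/0.837)² = 772 × 0.4444 = 343.08
Round up: n₂ = 344.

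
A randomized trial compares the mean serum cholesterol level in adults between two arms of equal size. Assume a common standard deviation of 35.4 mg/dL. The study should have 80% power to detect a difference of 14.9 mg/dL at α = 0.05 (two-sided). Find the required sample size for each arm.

89 per group

For two equal groups, n per group = 2·((z_{α/2} + z_β)·σ/δ)².
z_{α/2} = 1.960; z_β = 0.842 (power 80%).
n = 2 × (2.802 × 35.4 / 14.9)² = 2 × 44.32 = 88.64
Round up: n = 89 per group.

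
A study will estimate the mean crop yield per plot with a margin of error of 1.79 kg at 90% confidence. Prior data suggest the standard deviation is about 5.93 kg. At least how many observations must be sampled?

For a mean, the margin of error is E = z·σ/√n, so n = (zσ/E)².
At 90% confidence, z = 1.645.
n = (1.645 × 5.93 / 1.79)² = 29.70
Round up: n = 30.

n = 30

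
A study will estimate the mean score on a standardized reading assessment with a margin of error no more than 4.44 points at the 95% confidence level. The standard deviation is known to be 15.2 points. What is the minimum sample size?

n = 46

For a mean, the margin of error is E = z·σ/√n, so n = (zσ/E)².
At 95% confidence, z = 1.960.
n = (1.960 × 15.2 / 4.44)² = 45.02
Round up: n = 46.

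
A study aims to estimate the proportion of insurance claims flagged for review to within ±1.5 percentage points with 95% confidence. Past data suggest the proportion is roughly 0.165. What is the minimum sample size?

n = 2353

For a proportion with margin E = 0.015 at 95% confidence, z = 1.960.
n = p̂(1−p̂)(z/E)² = 0.165 × 0.835 × (1.960/0.015)² = 2352.34
Round up: n = 2353.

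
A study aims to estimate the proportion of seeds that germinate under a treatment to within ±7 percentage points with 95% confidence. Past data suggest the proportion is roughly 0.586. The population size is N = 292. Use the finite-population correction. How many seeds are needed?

For a proportion with margin E = 0.07 at 95% confidence, z = 1.960.
n = p̂(1−p̂)(z/E)² = 0.586 × 0.414 × (1.960/0.07)² = 190.20 — call this n₀.
Finite-population correction with N = 292: n = n₀ / (1 + (n₀−1)/N) = 190.20 / 1.648 = 115.41
Round up: n = 116.

116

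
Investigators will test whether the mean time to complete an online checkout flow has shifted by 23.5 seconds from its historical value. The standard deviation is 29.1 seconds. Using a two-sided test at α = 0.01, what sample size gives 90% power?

For a one-sample z-test, n = ((z_{α/2} + z_β)·σ/δ)².
z_{α/2} = 2.576 (two-sided α = 0.01); z_β = 1.282 (power 90% → β = 0.1).
n = (3.858 × 29.1 / 23.5)² = 22.82
Round up: n = 23.

23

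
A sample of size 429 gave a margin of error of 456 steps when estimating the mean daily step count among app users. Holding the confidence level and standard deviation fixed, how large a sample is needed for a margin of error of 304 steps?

Margin of error scales as 1/√n, so n₂ = n₁·(E₁/E₂)².
n₂ = 429 × (456/304)² = 429 × 2.25 = 965.25
Round up: n₂ = 966.

966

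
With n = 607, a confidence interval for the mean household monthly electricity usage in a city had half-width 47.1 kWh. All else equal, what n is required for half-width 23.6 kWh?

Margin of error scales as 1/√n, so n₂ = n₁·(E₁/E₂)².
n₂ = 607 × (47.1/23.6)² = 607 × 3.983 = 2417.68
Round up: n₂ = 2418.

2418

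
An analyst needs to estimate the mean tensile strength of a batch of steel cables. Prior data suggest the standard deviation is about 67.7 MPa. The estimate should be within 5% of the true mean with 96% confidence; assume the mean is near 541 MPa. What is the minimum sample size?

For a mean, the margin of error is E = z·σ/√n, so n = (zσ/E)².
At 96% confidence, z = 2.054.
E = 5% of 541 = 27.05 MPa.
n = (2.054 × 67.7 / 27.05)² = 26.43
Round up: n = 27.

27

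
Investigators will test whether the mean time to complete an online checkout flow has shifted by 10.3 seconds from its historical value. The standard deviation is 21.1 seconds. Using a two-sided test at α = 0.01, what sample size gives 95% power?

75

For a one-sample z-test, n = ((z_{α/2} + z_β)·σ/δ)².
z_{α/2} = 2.576 (two-sided α = 0.01); z_β = 1.645 (power 95% → β = 0.05).
n = (4.221 × 21.1 / 10.3)² = 74.77
Round up: n = 75.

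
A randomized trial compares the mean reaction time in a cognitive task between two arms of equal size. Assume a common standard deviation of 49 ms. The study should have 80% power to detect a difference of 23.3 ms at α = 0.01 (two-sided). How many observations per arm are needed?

104 per group

For two equal groups, n per group = 2·((z_{α/2} + z_β)·σ/δ)².
z_{α/2} = 2.576; z_β = 0.842 (power 80%).
n = 2 × (3.418 × 49 / 23.3)² = 2 × 51.67 = 103.34
Round up: n = 104 per group.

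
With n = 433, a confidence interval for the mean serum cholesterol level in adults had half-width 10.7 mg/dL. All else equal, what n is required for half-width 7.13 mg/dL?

Margin of error scales as 1/√n, so n₂ = n₁·(E₁/E₂)².
n₂ = 433 × (10.7/7.13)² = 433 × 2.252 = 975.12
Round up: n₂ = 976.

976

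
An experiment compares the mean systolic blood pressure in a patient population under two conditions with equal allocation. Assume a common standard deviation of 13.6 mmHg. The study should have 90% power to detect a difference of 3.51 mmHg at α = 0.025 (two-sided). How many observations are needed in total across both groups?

For two equal groups, n per group = 2·((z_{α/2} + z_β)·σ/δ)².
z_{α/2} = 2.241; z_β = 1.282 (power 90%).
n = 2 × (3.523 × 13.6 / 3.51)² = 2 × 186.33 = 372.66
Round up: n = 373 per group.
Total across both groups: 2 × 373 = 746.

746 total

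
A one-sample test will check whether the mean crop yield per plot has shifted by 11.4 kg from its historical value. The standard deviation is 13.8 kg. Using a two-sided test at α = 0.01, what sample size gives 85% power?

For a one-sample z-test, n = ((z_{α/2} + z_β)·σ/δ)².
z_{α/2} = 2.576 (two-sided α = 0.01); z_β = 1.036 (power 85% → β = 0.15).
n = (3.612 × 13.8 / 11.4)² = 19.12
Round up: n = 20.

20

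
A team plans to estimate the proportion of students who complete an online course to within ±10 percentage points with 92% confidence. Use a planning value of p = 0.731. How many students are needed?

For a proportion with margin E = 0.1 at 92% confidence, z = 1.751.
n = p̂(1−p̂)(z/E)² = 0.731 × 0.269 × (1.751/0.1)² = 60.29
Round up: n = 61.

61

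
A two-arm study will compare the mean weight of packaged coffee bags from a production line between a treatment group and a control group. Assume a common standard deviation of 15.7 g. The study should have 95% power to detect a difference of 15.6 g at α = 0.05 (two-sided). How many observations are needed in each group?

For two equal groups, n per group = 2·((z_{α/2} + z_β)·σ/δ)².
z_{α/2} = 1.960; z_β = 1.645 (power 95%).
n = 2 × (3.605 × 15.7 / 15.6)² = 2 × 13.16 = 26.32
Round up: n = 27 per group.

27 per group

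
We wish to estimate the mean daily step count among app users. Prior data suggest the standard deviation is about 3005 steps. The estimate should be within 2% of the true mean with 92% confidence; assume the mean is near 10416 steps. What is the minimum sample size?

638

For a mean, the margin of error is E = z·σ/√n, so n = (zσ/E)².
At 92% confidence, z = 1.751.
E = 2% of 10416 = 208.3 steps.
n = (1.751 × 3005 / 208.3)² = 637.97
Round up: n = 638.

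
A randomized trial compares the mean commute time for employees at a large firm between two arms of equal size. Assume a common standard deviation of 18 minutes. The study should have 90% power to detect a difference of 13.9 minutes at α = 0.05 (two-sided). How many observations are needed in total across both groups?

For two equal groups, n per group = 2·((z_{α/2} + z_β)·σ/δ)².
z_{α/2} = 1.960; z_β = 1.282 (power 90%).
n = 2 × (3.242 × 18 / 13.9)² = 2 × 17.63 = 35.26
Round up: n = 36 per group.
Total across both groups: 2 × 36 = 72.

72 total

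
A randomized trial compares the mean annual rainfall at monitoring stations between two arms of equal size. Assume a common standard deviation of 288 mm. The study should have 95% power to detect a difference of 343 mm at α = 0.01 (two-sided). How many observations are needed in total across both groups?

For two equal groups, n per group = 2·((z_{α/2} + z_β)·σ/δ)².
z_{α/2} = 2.576; z_β = 1.645 (power 95%).
n = 2 × (4.221 × 288 / 343)² = 2 × 12.56 = 25.12
Round up: n = 26 per group.
Total across both groups: 2 × 26 = 52.

52 total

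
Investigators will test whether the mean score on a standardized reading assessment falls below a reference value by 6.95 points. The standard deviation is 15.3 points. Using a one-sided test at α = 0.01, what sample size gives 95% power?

For a one-sample z-test, n = ((z_α + z_β)·σ/δ)².
z_α = 2.326 (one-sided α = 0.01); z_β = 1.645 (power 95% → β = 0.05).
n = (3.971 × 15.3 / 6.95)² = 76.42
Round up: n = 77.

77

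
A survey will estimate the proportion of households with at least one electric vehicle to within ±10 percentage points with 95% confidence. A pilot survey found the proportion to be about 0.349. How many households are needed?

For a proportion with margin E = 0.1 at 95% confidence, z = 1.960.
n = p̂(1−p̂)(z/E)² = 0.349 × 0.651 × (1.960/0.1)² = 87.28
Round up: n = 88.

88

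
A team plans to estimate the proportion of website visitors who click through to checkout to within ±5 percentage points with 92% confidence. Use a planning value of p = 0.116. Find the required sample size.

For a proportion with margin E = 0.05 at 92% confidence, z = 1.751.
n = p̂(1−p̂)(z/E)² = 0.116 × 0.884 × (1.751/0.05)² = 125.76
Round up: n = 126.

126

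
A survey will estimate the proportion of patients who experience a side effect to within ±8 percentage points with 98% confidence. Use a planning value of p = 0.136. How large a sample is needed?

100

For a proportion with margin E = 0.08 at 98% confidence, z = 2.326.
n = p̂(1−p̂)(z/E)² = 0.136 × 0.864 × (2.326/0.08)² = 99.33
Round up: n = 100.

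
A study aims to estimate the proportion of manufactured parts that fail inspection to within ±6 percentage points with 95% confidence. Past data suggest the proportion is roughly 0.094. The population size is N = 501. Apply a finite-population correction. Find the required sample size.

For a proportion with margin E = 0.06 at 95% confidence, z = 1.960.
n = p̂(1−p̂)(z/E)² = 0.094 × 0.906 × (1.960/0.06)² = 90.88 — call this n₀.
Finite-population correction with N = 501: n = n₀ / (1 + (n₀−1)/N) = 90.88 / 1.179 = 77.08
Round up: n = 78.

78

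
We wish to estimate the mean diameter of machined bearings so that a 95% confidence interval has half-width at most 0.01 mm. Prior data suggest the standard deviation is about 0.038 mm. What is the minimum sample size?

For a mean, the margin of error is E = z·σ/√n, so n = (zσ/E)².
At 95% confidence, z = 1.960.
n = (1.960 × 0.038 / 0.01)² = 55.47
Round up: n = 56.

n = 56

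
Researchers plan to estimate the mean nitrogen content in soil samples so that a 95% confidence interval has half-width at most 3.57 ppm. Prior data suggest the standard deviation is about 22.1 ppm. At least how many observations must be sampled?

n = 148

For a mean, the margin of error is E = z·σ/√n, so n = (zσ/E)².
At 95% confidence, z = 1.960.
n = (1.960 × 22.1 / 3.57)² = 147.22
Round up: n = 148.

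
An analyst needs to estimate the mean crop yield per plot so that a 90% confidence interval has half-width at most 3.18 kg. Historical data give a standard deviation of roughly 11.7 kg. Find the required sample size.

n = 37

For a mean, the margin of error is E = z·σ/√n, so n = (zσ/E)².
At 90% confidence, z = 1.645.
n = (1.645 × 11.7 / 3.18)² = 36.63
Round up: n = 37.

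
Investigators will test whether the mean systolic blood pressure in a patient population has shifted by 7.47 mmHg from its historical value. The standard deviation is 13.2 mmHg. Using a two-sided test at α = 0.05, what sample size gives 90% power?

33

For a one-sample z-test, n = ((z_{α/2} + z_β)·σ/δ)².
z_{α/2} = 1.960 (two-sided α = 0.05); z_β = 1.282 (power 90% → β = 0.1).
n = (3.242 × 13.2 / 7.47)² = 32.82
Round up: n = 33.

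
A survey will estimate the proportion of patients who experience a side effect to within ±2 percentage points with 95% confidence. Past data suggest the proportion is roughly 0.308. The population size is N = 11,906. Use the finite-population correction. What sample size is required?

n = 1747

For a proportion with margin E = 0.02 at 95% confidence, z = 1.960.
n = p̂(1−p̂)(z/E)² = 0.308 × 0.692 × (1.960/0.02)² = 2046.96 — call this n₀.
Finite-population correction with N = 11,906: n = n₀ / (1 + (n₀−1)/N) = 2046.96 / 1.172 = 1746.55
Round up: n = 1747.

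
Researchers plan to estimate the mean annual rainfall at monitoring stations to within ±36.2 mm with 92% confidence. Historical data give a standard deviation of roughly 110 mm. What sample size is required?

n = 29

For a mean, the margin of error is E = z·σ/√n, so n = (zσ/E)².
At 92% confidence, z = 1.751.
n = (1.751 × 110 / 36.2)² = 28.31
Round up: n = 29.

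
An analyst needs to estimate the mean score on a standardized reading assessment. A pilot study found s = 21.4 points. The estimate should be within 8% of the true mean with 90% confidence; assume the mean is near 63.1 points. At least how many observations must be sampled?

For a mean, the margin of error is E = z·σ/√n, so n = (zσ/E)².
At 90% confidence, z = 1.645.
E = 8% of 63.1 = 5.048 points.
n = (1.645 × 21.4 / 5.048)² = 48.63
Round up: n = 49.

49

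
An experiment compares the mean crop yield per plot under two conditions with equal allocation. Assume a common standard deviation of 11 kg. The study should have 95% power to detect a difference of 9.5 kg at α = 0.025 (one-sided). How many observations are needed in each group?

For two equal groups, n per group = 2·((z_α + z_β)·σ/δ)².
z_α = 1.960; z_β = 1.645 (power 95%).
n = 2 × (3.605 × 11 / 9.5)² = 2 × 17.42 = 34.84
Round up: n = 35 per group.

35 per group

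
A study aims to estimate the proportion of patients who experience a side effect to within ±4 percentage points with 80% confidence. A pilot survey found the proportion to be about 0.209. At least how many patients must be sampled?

170

For a proportion with margin E = 0.04 at 80% confidence, z = 1.282.
n = p̂(1−p̂)(z/E)² = 0.209 × 0.791 × (1.282/0.04)² = 169.82
Round up: n = 170.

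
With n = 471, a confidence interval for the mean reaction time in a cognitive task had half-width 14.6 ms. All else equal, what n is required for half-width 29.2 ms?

Margin of error scales as 1/√n, so n₂ = n₁·(E₁/E₂)².
n₂ = 471 × (14.6/29.2)² = 471 × 0.25 = 117.75
Round up: n₂ = 118.

118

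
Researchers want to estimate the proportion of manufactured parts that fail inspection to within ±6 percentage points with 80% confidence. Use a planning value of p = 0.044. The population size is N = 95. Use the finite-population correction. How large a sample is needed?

17

For a proportion with margin E = 0.06 at 80% confidence, z = 1.282.
n = p̂(1−p̂)(z/E)² = 0.044 × 0.956 × (1.282/0.06)² = 19.20 — call this n₀.
Finite-population correction with N = 95: n = n₀ / (1 + (n₀−1)/N) = 19.20 / 1.192 = 16.11
Round up: n = 17.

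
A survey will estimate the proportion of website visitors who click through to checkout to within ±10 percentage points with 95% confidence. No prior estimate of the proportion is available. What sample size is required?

For a proportion with margin E = 0.1 at 95% confidence, z = 1.960.
With no prior estimate, use p = 0.5, which maximizes p(1−p) at 0.25.
n = 0.25 × (z/E)² = 0.25 × (1.960/0.1)² = 96.04
Round up: n = 97.

n = 97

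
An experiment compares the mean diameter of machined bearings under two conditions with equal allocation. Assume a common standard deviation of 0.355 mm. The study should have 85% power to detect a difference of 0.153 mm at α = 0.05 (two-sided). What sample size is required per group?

For two equal groups, n per group = 2·((z_{α/2} + z_β)·σ/δ)².
z_{α/2} = 1.960; z_β = 1.036 (power 85%).
n = 2 × (2.996 × 0.355 / 0.153)² = 2 × 48.32 = 96.64
Round up: n = 97 per group.

97 per group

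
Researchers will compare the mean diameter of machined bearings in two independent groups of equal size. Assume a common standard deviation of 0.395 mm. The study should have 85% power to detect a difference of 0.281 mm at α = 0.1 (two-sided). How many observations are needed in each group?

For two equal groups, n per group = 2·((z_{α/2} + z_β)·σ/δ)².
z_{α/2} = 1.645; z_β = 1.036 (power 85%).
n = 2 × (2.681 × 0.395 / 0.281)² = 2 × 14.20 = 28.40
Round up: n = 29 per group.

29 per group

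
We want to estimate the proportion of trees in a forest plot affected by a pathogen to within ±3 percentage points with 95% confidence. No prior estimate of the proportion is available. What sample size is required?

For a proportion with margin E = 0.03 at 95% confidence, z = 1.960.
With no prior estimate, use p = 0.5, which maximizes p(1−p) at 0.25.
n = 0.25 × (z/E)² = 0.25 × (1.960/0.03)² = 1067.11
Round up: n = 1068.

n = 1068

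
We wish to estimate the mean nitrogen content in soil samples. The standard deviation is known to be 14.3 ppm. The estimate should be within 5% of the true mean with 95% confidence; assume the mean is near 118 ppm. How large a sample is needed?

23

For a mean, the margin of error is E = z·σ/√n, so n = (zσ/E)².
At 95% confidence, z = 1.960.
E = 5% of 118 = 5.9 ppm.
n = (1.960 × 14.3 / 5.9)² = 22.57
Round up: n = 23.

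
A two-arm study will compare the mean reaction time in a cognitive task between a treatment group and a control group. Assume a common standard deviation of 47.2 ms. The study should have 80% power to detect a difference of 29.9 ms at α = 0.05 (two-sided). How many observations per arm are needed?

40 per group

For two equal groups, n per group = 2·((z_{α/2} + z_β)·σ/δ)².
z_{α/2} = 1.960; z_β = 0.842 (power 80%).
n = 2 × (2.802 × 47.2 / 29.9)² = 2 × 19.56 = 39.12
Round up: n = 40 per group.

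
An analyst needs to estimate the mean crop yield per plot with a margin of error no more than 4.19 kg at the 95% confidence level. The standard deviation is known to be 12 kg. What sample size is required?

For a mean, the margin of error is E = z·σ/√n, so n = (zσ/E)².
At 95% confidence, z = 1.960.
n = (1.960 × 12 / 4.19)² = 31.51
Round up: n = 32.

32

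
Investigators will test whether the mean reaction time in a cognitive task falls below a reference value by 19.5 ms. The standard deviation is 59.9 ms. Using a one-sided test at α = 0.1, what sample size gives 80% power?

n = 43

For a one-sample z-test, n = ((z_α + z_β)·σ/δ)².
z_α = 1.282 (one-sided α = 0.1); z_β = 0.842 (power 80% → β = 0.2).
n = (2.124 × 59.9 / 19.5)² = 42.57
Round up: n = 43.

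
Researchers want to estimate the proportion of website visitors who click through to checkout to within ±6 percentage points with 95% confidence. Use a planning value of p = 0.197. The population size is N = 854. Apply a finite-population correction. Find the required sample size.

For a proportion with margin E = 0.06 at 95% confidence, z = 1.960.
n = p̂(1−p̂)(z/E)² = 0.197 × 0.803 × (1.960/0.06)² = 168.81 — call this n₀.
Finite-population correction with N = 854: n = n₀ / (1 + (n₀−1)/N) = 168.81 / 1.196 = 141.15
Round up: n = 142.

n = 142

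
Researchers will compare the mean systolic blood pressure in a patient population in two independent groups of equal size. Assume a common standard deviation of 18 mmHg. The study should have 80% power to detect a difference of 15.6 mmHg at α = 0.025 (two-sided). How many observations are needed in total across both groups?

52 total

For two equal groups, n per group = 2·((z_{α/2} + z_β)·σ/δ)².
z_{α/2} = 2.241; z_β = 0.842 (power 80%).
n = 2 × (3.083 × 18 / 15.6)² = 2 × 12.65 = 25.30
Round up: n = 26 per group.
Total across both groups: 2 × 26 = 52.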